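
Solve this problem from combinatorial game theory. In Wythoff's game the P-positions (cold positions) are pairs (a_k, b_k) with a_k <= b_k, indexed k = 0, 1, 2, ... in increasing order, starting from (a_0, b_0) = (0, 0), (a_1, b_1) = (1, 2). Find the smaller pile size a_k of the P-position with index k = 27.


By Wythoff's theorem, a_k = floor(k * phi) and b_k = floor(k * phi^2) = a_k + k, where phi = (1 + sqrt(5))/2 is the golden ratio.
phi = (1 + sqrt(5))/2 = 1.618034
k = 27
k * phi = 27 * 1.618034 = 43.686918
a_27 = floor(k * phi) = 43

43


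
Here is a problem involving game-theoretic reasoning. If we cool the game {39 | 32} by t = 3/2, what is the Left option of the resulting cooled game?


Original game: {39 | 32} (a switch {a | b} with a > b).
Cooling by t (for t below the temperature (a - b)/2 = 7/2) taxes each move by t: {a | b} cooled by t is {a - t | b + t}.
Cooling amount: t = 3/2
Cooled Left option: 39 - 3/2 = 75/2
Cooled Right option: 32 + 3/2 = 67/2
Cooled game: {75/2 | 67/2}
Left option = 75/2

75/2


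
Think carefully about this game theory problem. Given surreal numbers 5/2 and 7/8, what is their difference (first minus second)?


x = 5/2, y = 7/8
Converting to common denominator: 8
x = 20/8, y = 7/8
x - y = 5/2 - 7/8 = 13/8

13/8


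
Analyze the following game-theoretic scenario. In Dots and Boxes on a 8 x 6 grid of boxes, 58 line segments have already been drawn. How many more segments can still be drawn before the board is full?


Grid: 8 x 6 boxes, i.e. 9 rows and 7 columns of dots.
Horizontal edges: (rows + 1) * cols = 9 * 6 = 54
Vertical edges: rows * (cols + 1) = 8 * 7 = 56
Total edges: 54 + 56 = 110
Edges drawn: 58
Remaining: 110 - 58 = 52

52


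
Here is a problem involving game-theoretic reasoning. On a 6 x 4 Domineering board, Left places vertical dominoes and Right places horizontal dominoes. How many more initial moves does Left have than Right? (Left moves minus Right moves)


Board is 6 x 4 (rows x cols).
Left (vertical) placements: (rows-1) * cols = 5 * 4 = 20
Right (horizontal) placements: rows * (cols-1) = 6 * 3 = 18
Advantage = Left - Right = 20 - 18 = 2

2


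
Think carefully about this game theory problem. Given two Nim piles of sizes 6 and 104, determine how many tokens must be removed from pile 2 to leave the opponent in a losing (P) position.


Piles: 6 and 104
Current XOR: 6 XOR 104 = 110 (non-zero, so this is an N-position).
To make the XOR zero, we need to find a move that balances the piles.
For pile 2 (size 104): target = 104 XOR 110 = 6
We reduce pile 2 from 104 to 6.
Tokens removed: 104 - 6 = 98
Verification: 6 XOR 6 = 0

98


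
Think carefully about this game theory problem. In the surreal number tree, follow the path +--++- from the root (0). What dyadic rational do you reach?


Sign expansion: +--++-
Rule: track bounds (lo, hi), initially (-inf, +inf). On '+', the current value becomes lo and we move to the simplest number in (value, hi): value + 1 if hi = +inf, otherwise the midpoint (value + hi)/2. On '-', the current value becomes hi and we move to value - 1 if lo = -inf, otherwise the midpoint (lo + value)/2.
Start at 0.
Step 1: sign = +, move right. Bounds: (0, +inf). Value = 1
Step 2: sign = -, move left. Bounds: (0, 1). Value = 1/2
Step 3: sign = -, move left. Bounds: (0, 1/2). Value = 1/4
Step 4: sign = +, move right. Bounds: (1/4, 1/2). Value = 3/8
Step 5: sign = +, move right. Bounds: (3/8, 1/2). Value = 7/16
Step 6: sign = -, move left. Bounds: (3/8, 7/16). Value = 13/32
The surreal number with sign expansion +--++- is 13/32.

13/32


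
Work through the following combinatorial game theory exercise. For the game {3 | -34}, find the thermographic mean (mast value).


Game = {3 | -34}, a switch {a | b} with numbers a > b.
Its thermograph has left wall a - t and right wall b + t, which meet at t = (a - b)/2, where both equal (a + b)/2. So the mast (mean value) is at (a + b)/2.
Mean = (3 + (-34))/2 = -31/2 = -31/2

-31/2


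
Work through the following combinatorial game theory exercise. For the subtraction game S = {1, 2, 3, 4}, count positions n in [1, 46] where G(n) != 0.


Subtraction set S = {1, 2, 3, 4}, so G(n) = n mod 5.
G(n) = 0 when n is a multiple of 5.
Multiples of 5 in [1, 46]: 9
N-positions (nonzero Grundy) = 46 - 9 = 37

37


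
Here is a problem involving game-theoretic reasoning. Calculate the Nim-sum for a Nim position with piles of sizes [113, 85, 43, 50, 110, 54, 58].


We need the XOR (exclusive or) of all pile sizes.
After XOR-ing pile 1 (size 113): 0 XOR 113 = 113
After XOR-ing pile 2 (size 85): 113 XOR 85 = 36
After XOR-ing pile 3 (size 43): 36 XOR 43 = 15
After XOR-ing pile 4 (size 50): 15 XOR 50 = 61
After XOR-ing pile 5 (size 110): 61 XOR 110 = 83
After XOR-ing pile 6 (size 54): 83 XOR 54 = 101
After XOR-ing pile 7 (size 58): 101 XOR 58 = 95
The Nim-value of this position is 95.

95


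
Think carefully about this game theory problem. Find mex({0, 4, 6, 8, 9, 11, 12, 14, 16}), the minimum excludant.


Set = {0, 4, 6, 8, 9, 11, 12, 14, 16}
0 is in the set.
1 is NOT in the set. This is the mex.
mex = 1

1


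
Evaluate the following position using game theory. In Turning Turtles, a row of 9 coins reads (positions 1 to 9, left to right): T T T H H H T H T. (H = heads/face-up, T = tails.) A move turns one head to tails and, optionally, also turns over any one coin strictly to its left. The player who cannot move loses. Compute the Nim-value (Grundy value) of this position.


Coins: T T T H H H T H T
Key fact: a single head at position k behaves exactly like a Nim heap of size k (turning it to T and optionally flipping a coin at j < k corresponds to moving the heap from k to j, or to 0), and heads combine as a disjunctive sum (two heads at the same place would cancel, matching j XOR j = 0). So the Nim-value is the XOR of the 1-indexed positions of the heads.
Face-up positions (1-indexed): [4, 5, 6, 8]
XOR 0 with 4: 0 XOR 4 = 4
XOR 4 with 5: 4 XOR 5 = 1
XOR 1 with 6: 1 XOR 6 = 7
XOR 7 with 8: 7 XOR 8 = 15
Nim-value = 15

15


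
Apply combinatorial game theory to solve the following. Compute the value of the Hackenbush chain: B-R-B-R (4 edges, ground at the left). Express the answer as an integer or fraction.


Edges (from ground): B-R-B-R
By Berlekamp's sign-expansion rule, a Blue-Red Hackenbush stalk has the value of the surreal number whose sign sequence is the edge sequence with B -> + and R -> -.
Sign sequence: +-+-
Trace the sign expansion in the surreal number tree, starting from 0:
Edge 1: B (sign +) -> bounds (0, +inf), value = 1
Edge 2: R (sign -) -> bounds (0, 1), value = 1/2
Edge 3: B (sign +) -> bounds (1/2, 1), value = 3/4
Edge 4: R (sign -) -> bounds (1/2, 3/4), value = 5/8
Game value = 5/8

5/8


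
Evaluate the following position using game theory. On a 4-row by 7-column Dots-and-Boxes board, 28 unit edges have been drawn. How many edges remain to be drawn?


Grid: 4 x 7 boxes, i.e. 5 rows and 8 columns of dots.
Horizontal edges: (rows + 1) * cols = 5 * 7 = 35
Vertical edges: rows * (cols + 1) = 4 * 8 = 32
Total edges: 35 + 32 = 67
Edges drawn: 28
Remaining: 67 - 28 = 39

39


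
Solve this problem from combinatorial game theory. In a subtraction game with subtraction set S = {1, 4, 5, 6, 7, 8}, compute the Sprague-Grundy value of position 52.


The subtraction set is S = {1, 4, 5, 6, 7, 8}.
G(k) = mex{ G(k - s) : s in S, s <= k }. We compute iteratively: G(0) = 0.
G(1) = mex({0}) = 1
G(2) = mex({1}) = 0
G(3) = mex({0}) = 1
G(4) = mex({0, 1}) = 2
G(5) = mex({0, 1, 2}) = 3
G(6) = mex({0, 1, 3}) = 2
G(7) = mex({0, 1, 2}) = 3
G(8) = mex({0, 1, 2, 3}) = 4
G(9) = mex({0, 1, 2, 3, 4}) = 5
G(10) = mex({0, 1, 2, 3, 5}) = 4
G(11) = mex({1, 2, 3, 4}) = 0
G(12) = mex({0, 2, 3, 4}) = 1
G(13) = mex({1, 2, 3, 4, 5}) = 0
G(14) = mex({0, 2, 3, 4, 5}) = 1
G(15) = mex({0, 1, 3, 4, 5}) = 2
G(16) = mex({0, 1, 2, 4, 5}) = 3
G(17) = mex({0, 1, 3, 4, 5}) = 2
G(18) = mex({0, 1, 2, 4}) = 3
Observe that G(11)..G(18) = 0, 1, 0, 1, 2, 3, 2, 3 repeats G(0)..G(7) = 0, 1, 0, 1, 2, 3, 2, 3.
For k >= max(S) = 8, G(k) is determined by the previous 8 values G(k-8)..G(k-1); a window of 8 consecutive values has recurred shifted by 11, so by induction G(k + 11) = G(k) for all k >= 0: the sequence is periodic from the start with period 11.
One period: G(0..10) = 0, 1, 0, 1, 2, 3, 2, 3, 4, 5, 4.
52 mod 11 = 8, so G(52) = G(8) = 4.

4


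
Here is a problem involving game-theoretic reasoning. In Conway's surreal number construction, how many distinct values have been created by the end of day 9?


Day 0: {|} = 0 is born. Count = 1.
Day n: the number of surreal numbers born by day n is 2^(n+1) - 1.
By day 0: 2^1 - 1 = 1
By day 1: 2^2 - 1 = 3
By day 2: 2^3 - 1 = 7
By day 3: 2^4 - 1 = 15
By day 4: 2^5 - 1 = 31
By day 5: 2^6 - 1 = 63
By day 6: 2^7 - 1 = 127
By day 7: 2^8 - 1 = 255
By day 8: 2^9 - 1 = 511
By day 9: 2^10 - 1 = 1023
By day 9: 1023 surreal numbers.

1023


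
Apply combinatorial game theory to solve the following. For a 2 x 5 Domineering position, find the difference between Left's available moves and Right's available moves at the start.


Board is 2 x 5 (rows x cols).
Left (vertical) placements: (rows-1) * cols = 1 * 5 = 5
Right (horizontal) placements: rows * (cols-1) = 2 * 4 = 8
Advantage = Left - Right = 5 - 8 = -3

-3


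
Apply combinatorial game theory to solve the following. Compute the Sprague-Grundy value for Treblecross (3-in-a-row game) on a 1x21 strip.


Treblecross: place X on empty cells; 3-in-a-row wins.
Playing within two cells of an existing X lets the opponent win at once, so sensible play treats the cells i-2..i+2 around each X as dead. The player left with no safe cell loses, so this is a normal-play take-away game on strips of safe cells.
Placing X at cell i (0-indexed) of a strip of k safe cells leaves independent strips of sizes max(0, i-2) and max(0, k-i-3). Hence G(k) = mex{ G(max(0,i-2)) XOR G(max(0,k-i-3)) : 0 <= i < k }, with G(0) = 0.
G(1): splits (0,0):0^0=0 -> mex({0}) = 1
G(2): splits (0,0):0^0=0 -> mex({0}) = 1
G(3): splits (0,0):0^0=0 -> mex({0}) = 1
G(4): splits (0,1):0^1=1 (0,0):0^0=0 -> mex({0, 1}) = 2
G(5): splits (0,2):0^1=1 (0,1):0^1=1 (0,0):0^0=0 -> mex({0, 1}) = 2
G(6) = mex({1}) = 0
G(7) = mex({0, 1, 2}) = 3
G(8) = mex({0, 1, 2}) = 3
G(9) = mex({0, 2}) = 1
G(10) = mex({0, 2, 3}) = 1
G(11) = mex({0, 3}) = 1
G(12) = mex({1, 3}) = 0
G(13) = mex({0, 1, 2, 3}) = 4
G(14) = mex({0, 1, 2}) = 3
G(15) = mex({0, 1, 2}) = 3
G(16) = mex({0, 1, 2, 4}) = 3
G(17) = mex({0, 1, 3, 4}) = 2
G(18) = mex({0, 1, 3, 4}) = 2
G(19) = mex({0, 1, 3, 5}) = 2
G(20) = mex({0, 1, 2, 3, 5}) = 4
G(21) = mex({0, 1, 2, 3, 5}) = 4
Therefore G(21) = 4.

4


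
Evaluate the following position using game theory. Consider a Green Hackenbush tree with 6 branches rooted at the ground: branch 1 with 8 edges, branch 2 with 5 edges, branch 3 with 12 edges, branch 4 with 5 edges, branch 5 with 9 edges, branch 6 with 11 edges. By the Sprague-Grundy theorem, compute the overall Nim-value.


The tree has 6 branches from the ground vertex.
In Green Hackenbush, the Nim-value of a simple path of length k is k.
Branch 1: length 8, Nim-value = 8
Branch 2: length 5, Nim-value = 5
Branch 3: length 12, Nim-value = 12
Branch 4: length 5, Nim-value = 5
Branch 5: length 9, Nim-value = 9
Branch 6: length 11, Nim-value = 11
Total Nim-value = XOR of all branch values:
0 XOR 8 = 8
8 XOR 5 = 13
13 XOR 12 = 1
1 XOR 5 = 4
4 XOR 9 = 13
13 XOR 11 = 6
Nim-value of the tree = 6

6


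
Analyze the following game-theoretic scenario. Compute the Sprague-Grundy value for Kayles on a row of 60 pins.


Kayles: a move removes 1 or 2 adjacent pins from a contiguous row.
Removing pins from a row of k leaves two independent rows (a, b) with a + b = k - 1 (one pin) or a + b = k - 2 (two pins); an end removal gives a = 0.
By Sprague-Grundy, G(k) = mex{ G(a) XOR G(b) } over all these splits. G(0) = 0.
G(1): splits (0,0):0^0=0 -> mex({0}) = 1
G(2): splits (0,1):0^1=1 (0,0):0^0=0 -> mex({0, 1}) = 2
G(3): splits (0,2):0^2=2 (1,1):1^1=0 (0,1):0^1=1 -> mex({0, 1, 2}) = 3
G(4): splits (0,3):0^3=3 (1,2):1^2=3 (0,2):0^2=2 (1,1):1^1=0 -> mex({0, 2, 3}) = 1
G(5): splits (0,4):0^1=1 (1,3):1^3=2 (2,2):2^2=0 (0,3):0^3=3 (1,2):1^2=3 -> mex({0, 1, 2, 3}) = 4
G(6) = mex({0, 1, 2, 4}) = 3
G(7) = mex({0, 1, 3, 4, 5}) = 2
G(8) = mex({0, 2, 3, 5, 6}) = 1
G(9) = mex({0, 1, 2, 3, 6, 7}) = 4
G(10) = mex({0, 1, 3, 4, 5, 7}) = 2
G(11) = mex({0, 1, 2, 3, 4, 5}) = 6
G(12) = mex({0, 1, 2, 3, 5, 6, 7}) = 4
G(13) = mex({0, 2, 3, 4, 6, 7}) = 1
G(14) = mex({0, 1, 4, 5, 6, 7}) = 2
G(15) = mex({0, 1, 2, 3, 4, 5, 6}) = 7
G(16) = mex({0, 2, 3, 5, 6, 7}) = 1
G(17) = mex({0, 1, 2, 3, 5, 6, 7}) = 4
G(18) = mex({0, 1, 2, 4, 5, 6}) = 3
G(19) = mex({0, 1, 3, 4, 5, 7}) = 2
G(20) = mex({0, 2, 3, 4, 5, 6, 7}) = 1
G(21) = mex({0, 1, 2, 3, 5, 6, 7}) = 4
G(22) = mex({0, 1, 2, 3, 4, 5, 7}) = 6
G(23) = mex({0, 1, 2, 3, 4, 5, 6}) = 7
G(24) = mex({0, 1, 2, 3, 5, 6, 7}) = 4
G(25) = mex({0, 2, 3, 4, 6, 7}) = 1
G(26) = mex({0, 1, 3, 4, 5, 6, 7}) = 2
G(27) = mex({0, 1, 2, 3, 4, 5, 6, 7}) = 8
G(28) = mex({0, 1, 2, 3, 4, 6, 7, 8}) = 5
G(29) = mex({0, 1, 2, 3, 5, 6, 7, 8, 9}) = 4
G(30) = mex({0, 1, 2, 3, 4, 5, 6, 9, 10}) = 7
G(31) = mex({0, 1, 3, 4, 5, 7, 10, 11}) = 2
G(32) = mex({0, 2, 3, 4, 5, 6, 7, 9, 11}) = 1
G(33) = mex({0, 1, 2, 3, 4, 5, 6, 7, 9, 12}) = 8
G(34) = mex({0, 1, 2, 3, 4, 5, 7, 8, 11, 12}) = 6
G(35) = mex({0, 1, 2, 3, 4, 5, 6, 8, 9, 10, 11}) = 7
G(36) = mex({0, 1, 2, 3, 5, 6, 7, 9, 10}) = 4
G(37) = mex({0, 2, 3, 4, 6, 7, 9, 10, 11, 12}) = 1
G(38) = mex({0, 1, 3, 4, 5, 6, 7, 9, 10, 11, 12}) = 2
G(39) = mex({0, 1, 2, 4, 5, 6, 7, 9, 10, 12, 14}) = 3
G(40) = mex({0, 2, 3, 4, 6, 7, 11, 12, 14}) = 1
G(41) = mex({0, 1, 2, 3, 5, 6, 7, 9, 10, 11, 12}) = 4
G(42) = mex({0, 1, 2, 3, 4, 5, 6, 9, 10}) = 7
G(43) = mex({0, 1, 3, 4, 5, 7, 9, 10, 12, 15}) = 2
G(44) = mex({0, 2, 3, 4, 5, 6, 7, 9, 10, 12, 15}) = 1
G(45) = mex({0, 1, 2, 3, 4, 5, 6, 7, 9, 10, 12, 14}) = 8
G(46) = mex({0, 1, 3, 4, 5, 7, 8, 11, 12, 14}) = 2
G(47) = mex({0, 1, 2, 3, 4, 5, 6, 8, 9, 10, 11, 12}) = 7
G(48) = mex({0, 1, 2, 3, 5, 6, 7, 9, 10}) = 4
G(49) = mex({0, 2, 3, 4, 6, 7, 9, 10, 11, 12, 15}) = 1
G(50) = mex({0, 1, 4, 5, 6, 7, 9, 11, 12, 14, 15}) = 2
G(51) = mex({0, 1, 2, 3, 4, 5, 6, 7, 9, 12, 14, 15}) = 8
G(52) = mex({0, 2, 3, 4, 5, 6, 7, 8, 11, 12, 15}) = 1
G(53) = mex({0, 1, 2, 3, 5, 6, 7, 8, 9, 10, 11, 12}) = 4
G(54) = mex({0, 1, 2, 3, 4, 5, 6, 9, 10}) = 7
G(55) = mex({0, 1, 3, 4, 5, 7, 9, 10, 11, 12}) = 2
G(56) = mex({0, 2, 3, 4, 5, 6, 7, 9, 10, 11, 12, 13, 14}) = 1
G(57) = mex({0, 1, 2, 3, 5, 6, 7, 9, 10, 12, 13, 14, 15}) = 4
G(58) = mex({0, 1, 3, 4, 5, 7, 11, 12, 14, 15}) = 2
G(59) = mex({0, 1, 2, 3, 4, 5, 6, 9, 10, 11, 12, 15}) = 7
G(60) = mex({0, 1, 2, 3, 5, 6, 7, 9, 10}) = 4
Therefore G(60) = 4.

4


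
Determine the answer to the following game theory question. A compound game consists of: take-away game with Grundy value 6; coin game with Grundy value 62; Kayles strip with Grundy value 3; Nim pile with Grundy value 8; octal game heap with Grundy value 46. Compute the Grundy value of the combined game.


By the Sprague-Grundy theorem, the Grundy value of a sum of games is the XOR of individual Grundy values.
take-away game: Grundy value = 6. Running XOR: 0 XOR 6 = 6
coin game: Grundy value = 62. Running XOR: 6 XOR 62 = 56
Kayles strip: Grundy value = 3. Running XOR: 56 XOR 3 = 59
Nim pile: Grundy value = 8. Running XOR: 59 XOR 8 = 51
octal game heap: Grundy value = 46. Running XOR: 51 XOR 46 = 29
The combined Grundy value is 29.

29


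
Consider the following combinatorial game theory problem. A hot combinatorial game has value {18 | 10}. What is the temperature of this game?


The game is {18 | 10}, a switch {a | b} with numbers a > b.
Cooling {a | b} by t gives {a - t | b + t}, which stops being hot when a - t = b + t, i.e. at t = (a - b)/2. So the temperature of a switch is (a - b)/2.
Temperature = (Left option - Right option) / 2
= (18 - (10)) / 2
= 8 / 2
= 4

4


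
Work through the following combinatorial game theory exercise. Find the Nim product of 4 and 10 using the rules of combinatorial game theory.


Nim multiplication is bilinear over XOR: (u XOR v) * w = (u*w) XOR (v*w).
So we split each operand into its bit components and XOR the pairwise Nim products.
4 = 4 (as XOR of powers of 2).
10 = 2 + 8 (as XOR of powers of 2).
Using the standard Nim-product table on single bits:
  2*2 = 3,   2*4 = 8,   2*8 = 12,
  4*4 = 6,   4*8 = 11,  8*8 = 13,
and  1*x = x (identity), k*l = l*k (commutative).
Pairwise Nim products:
  4 * 2 = 8
  4 * 8 = 11
XOR them: 8 XOR 11 = 3.
Result: 4 * 10 = 3 (in Nim).

3


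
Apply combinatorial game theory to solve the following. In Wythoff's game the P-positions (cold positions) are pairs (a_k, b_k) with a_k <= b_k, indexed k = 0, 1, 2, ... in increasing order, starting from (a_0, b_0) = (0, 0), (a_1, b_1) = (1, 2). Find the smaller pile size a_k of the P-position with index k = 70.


By Wythoff's theorem, a_k = floor(k * phi) and b_k = floor(k * phi^2) = a_k + k, where phi = (1 + sqrt(5))/2 is the golden ratio.
phi = (1 + sqrt(5))/2 = 1.618034
k = 70
k * phi = 70 * 1.618034 = 113.262379
a_70 = floor(k * phi) = 113

113


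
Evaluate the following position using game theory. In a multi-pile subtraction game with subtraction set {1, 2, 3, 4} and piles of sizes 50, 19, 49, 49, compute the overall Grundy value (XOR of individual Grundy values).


Subtraction set: {1, 2, 3, 4}
For this subtraction set, G(n) = n mod 5 (period = max + 1 = 5).
Pile 1 (size 50): G(50) = 50 mod 5 = 0
Pile 2 (size 19): G(19) = 19 mod 5 = 4
Pile 3 (size 49): G(49) = 49 mod 5 = 4
Pile 4 (size 49): G(49) = 49 mod 5 = 4
Total Grundy value = XOR of all: 0 XOR 4 XOR 4 XOR 4 = 4

4


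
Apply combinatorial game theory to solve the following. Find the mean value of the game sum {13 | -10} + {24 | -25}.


G1 = {13 | -10}, G2 = {24 | -25}
Each is a switch {a | b} with numbers a > b; its mean value is (a + b)/2, and mean value is additive over game sums: m(G1 + G2) = m(G1) + m(G2).
Mean of G1 = (13 + (-10))/2 = 3/2 = 3/2
Mean of G2 = (24 + (-25))/2 = -1/2 = -1/2
Mean of G1 + G2 = 3/2 + -1/2 = 1

1


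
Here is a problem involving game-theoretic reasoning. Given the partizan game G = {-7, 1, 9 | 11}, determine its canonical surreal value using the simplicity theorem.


Left options: {-7, 1, 9}, max = 9
Right options: {11}, min = 11
All options are numbers and max(Left) < min(Right), so by the simplicity theorem the value is the simplest (earliest-born) number strictly between 9 and 11.
The only integer strictly between 9 and 11 is 10.
No non-integer in the interval can be simpler: if x is a non-integer in the interval, then floor(x) or ceil(x) also lies in the interval (the interval contains an integer), and both are proper prefixes of x's sign expansion, i.e. born earlier. So the game value is 10.
Game value = 10

10


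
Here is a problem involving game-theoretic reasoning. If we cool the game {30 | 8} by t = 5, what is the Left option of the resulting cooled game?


Original game: {30 | 8} (a switch {a | b} with a > b).
Cooling by t (for t below the temperature (a - b)/2 = 11) taxes each move by t: {a | b} cooled by t is {a - t | b + t}.
Cooling amount: t = 5
Cooled Left option: 30 - 5 = 25
Cooled Right option: 8 + 5 = 13
Cooled game: {25 | 13}
Left option = 25

25


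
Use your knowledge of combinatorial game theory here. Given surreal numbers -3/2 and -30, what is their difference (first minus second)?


x = -3/2, y = -30
Converting to common denominator: 2
x = -3/2, y = -60/2
x - y = -3/2 - -30 = 57/2

57/2


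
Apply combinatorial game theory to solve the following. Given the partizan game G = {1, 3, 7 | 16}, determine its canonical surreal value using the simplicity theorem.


Left options: {1, 3, 7}, max = 7
Right options: {16}, min = 16
All options are numbers and max(Left) < min(Right), so by the simplicity theorem the value is the simplest (earliest-born) number strictly between 7 and 16.
Integers 8 through 15 all lie strictly between 7 and 16.
Among integers, the simplest (lowest birthday = smallest |n|; 0 is born on day 0, +-n on day n) is 8.
No non-integer in the interval can be simpler: if x is a non-integer in the interval, then floor(x) or ceil(x) also lies in the interval (the interval contains an integer), and both are proper prefixes of x's sign expansion, i.e. born earlier. So the game value is 8.
Game value = 8

8


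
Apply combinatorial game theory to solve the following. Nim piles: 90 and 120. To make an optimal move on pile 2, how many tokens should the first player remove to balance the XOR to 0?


Piles: 90 and 120
Current XOR: 90 XOR 120 = 34 (non-zero, so this is an N-position).
To make the XOR zero, we need to find a move that balances the piles.
For pile 2 (size 120): target = 120 XOR 34 = 90
We reduce pile 2 from 120 to 90.
Tokens removed: 120 - 90 = 30
Verification: 90 XOR 90 = 0

30


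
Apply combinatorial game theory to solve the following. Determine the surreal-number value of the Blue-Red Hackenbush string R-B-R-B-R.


Edges (from ground): R-B-R-B-R
By Berlekamp's sign-expansion rule, a Blue-Red Hackenbush stalk has the value of the surreal number whose sign sequence is the edge sequence with B -> + and R -> -.
Sign sequence: -+-+-
Trace the sign expansion in the surreal number tree, starting from 0:
Edge 1: R (sign -) -> bounds (-inf, 0), value = -1
Edge 2: B (sign +) -> bounds (-1, 0), value = -1/2
Edge 3: R (sign -) -> bounds (-1, -1/2), value = -3/4
Edge 4: B (sign +) -> bounds (-3/4, -1/2), value = -5/8
Edge 5: R (sign -) -> bounds (-3/4, -5/8), value = -11/16
Game value = -11/16

-11/16


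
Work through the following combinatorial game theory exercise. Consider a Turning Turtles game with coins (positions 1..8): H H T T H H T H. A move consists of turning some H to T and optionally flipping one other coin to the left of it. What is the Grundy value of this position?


Coins: H H T T H H T H
Key fact: a single head at position k behaves exactly like a Nim heap of size k (turning it to T and optionally flipping a coin at j < k corresponds to moving the heap from k to j, or to 0), and heads combine as a disjunctive sum (two heads at the same place would cancel, matching j XOR j = 0). So the Nim-value is the XOR of the 1-indexed positions of the heads.
Face-up positions (1-indexed): [1, 2, 5, 6, 8]
XOR 0 with 1: 0 XOR 1 = 1
XOR 1 with 2: 1 XOR 2 = 3
XOR 3 with 5: 3 XOR 5 = 6
XOR 6 with 6: 6 XOR 6 = 0
XOR 0 with 8: 0 XOR 8 = 8
Nim-value = 8

8


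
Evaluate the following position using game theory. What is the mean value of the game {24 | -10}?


Game = {24 | -10}, a switch {a | b} with numbers a > b.
Its thermograph has left wall a - t and right wall b + t, which meet at t = (a - b)/2, where both equal (a + b)/2. So the mast (mean value) is at (a + b)/2.
Mean = (24 + (-10))/2 = 14/2 = 7

7


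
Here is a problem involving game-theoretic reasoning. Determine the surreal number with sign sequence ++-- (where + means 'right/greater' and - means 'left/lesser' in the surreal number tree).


Sign expansion: ++--
Rule: track bounds (lo, hi), initially (-inf, +inf). On '+', the current value becomes lo and we move to the simplest number in (value, hi): value + 1 if hi = +inf, otherwise the midpoint (value + hi)/2. On '-', the current value becomes hi and we move to value - 1 if lo = -inf, otherwise the midpoint (lo + value)/2.
Start at 0.
Step 1: sign = +, move right. Bounds: (0, +inf). Value = 1
Step 2: sign = +, move right. Bounds: (1, +inf). Value = 2
Step 3: sign = -, move left. Bounds: (1, 2). Value = 3/2
Step 4: sign = -, move left. Bounds: (1, 3/2). Value = 5/4
The surreal number with sign expansion ++-- is 5/4.

5/4


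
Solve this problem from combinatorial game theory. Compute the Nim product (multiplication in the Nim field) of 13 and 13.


Nim multiplication is bilinear over XOR: (u XOR v) * w = (u*w) XOR (v*w).
So we split each operand into its bit components and XOR the pairwise Nim products.
13 = 1 + 4 + 8 (as XOR of powers of 2).
13 = 1 + 4 + 8 (as XOR of powers of 2).
Using the standard Nim-product table on single bits:
  2*2 = 3,   2*4 = 8,   2*8 = 12,
  4*4 = 6,   4*8 = 11,  8*8 = 13,
and  1*x = x (identity), k*l = l*k (commutative).
Pairwise Nim products:
  1 * 1 = 1
  1 * 4 = 4
  1 * 8 = 8
  4 * 1 = 4
  4 * 4 = 6
  4 * 8 = 11
  8 * 1 = 8
  8 * 4 = 11
  8 * 8 = 13
XOR them: 1 XOR 4 XOR 8 XOR 4 XOR 6 XOR 11 XOR 8 XOR 11 XOR 13 = 10.
Result: 13 * 13 = 10 (in Nim).

10


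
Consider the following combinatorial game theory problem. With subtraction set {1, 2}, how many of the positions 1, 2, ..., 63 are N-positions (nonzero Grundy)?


Subtraction set S = {1, 2}, so G(n) = n mod 3.
G(n) = 0 when n is a multiple of 3.
Multiples of 3 in [1, 63]: 21
N-positions (nonzero Grundy) = 63 - 21 = 42

42


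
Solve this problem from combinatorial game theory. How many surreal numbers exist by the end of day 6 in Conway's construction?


Day 0: {|} = 0 is born. Count = 1.
Day n: the number of surreal numbers born by day n is 2^(n+1) - 1.
By day 0: 2^1 - 1 = 1
By day 1: 2^2 - 1 = 3
By day 2: 2^3 - 1 = 7
By day 3: 2^4 - 1 = 15
By day 4: 2^5 - 1 = 31
By day 5: 2^6 - 1 = 63
By day 6: 2^7 - 1 = 127
By day 6: 127 surreal numbers.

127


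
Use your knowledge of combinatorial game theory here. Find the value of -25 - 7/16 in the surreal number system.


x = -25, y = 7/16
Converting to common denominator: 16
x = -400/16, y = 7/16
x - y = -25 - 7/16 = -407/16

-407/16


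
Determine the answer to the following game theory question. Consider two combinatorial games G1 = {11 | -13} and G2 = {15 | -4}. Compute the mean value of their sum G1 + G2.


G1 = {11 | -13}, G2 = {15 | -4}
Each is a switch {a | b} with numbers a > b; its mean value is (a + b)/2, and mean value is additive over game sums: m(G1 + G2) = m(G1) + m(G2).
Mean of G1 = (11 + (-13))/2 = -2/2 = -1
Mean of G2 = (15 + (-4))/2 = 11/2 = 11/2
Mean of G1 + G2 = -1 + 11/2 = 9/2

9/2


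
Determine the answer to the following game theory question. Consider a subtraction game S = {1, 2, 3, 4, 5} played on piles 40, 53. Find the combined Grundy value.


Subtraction set: {1, 2, 3, 4, 5}
For this subtraction set, G(n) = n mod 6 (period = max + 1 = 6).
Pile 1 (size 40): G(40) = 40 mod 6 = 4
Pile 2 (size 53): G(53) = 53 mod 6 = 5
Total Grundy value = XOR of all: 4 XOR 5 = 1

1


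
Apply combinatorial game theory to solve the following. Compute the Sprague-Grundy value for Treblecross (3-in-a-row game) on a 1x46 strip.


Treblecross: place X on empty cells; 3-in-a-row wins.
Playing within two cells of an existing X lets the opponent win at once, so sensible play treats the cells i-2..i+2 around each X as dead. The player left with no safe cell loses, so this is a normal-play take-away game on strips of safe cells.
Placing X at cell i (0-indexed) of a strip of k safe cells leaves independent strips of sizes max(0, i-2) and max(0, k-i-3). Hence G(k) = mex{ G(max(0,i-2)) XOR G(max(0,k-i-3)) : 0 <= i < k }, with G(0) = 0.
G(1): splits (0,0):0^0=0 -> mex({0}) = 1
G(2): splits (0,0):0^0=0 -> mex({0}) = 1
G(3): splits (0,0):0^0=0 -> mex({0}) = 1
G(4): splits (0,1):0^1=1 (0,0):0^0=0 -> mex({0, 1}) = 2
G(5): splits (0,2):0^1=1 (0,1):0^1=1 (0,0):0^0=0 -> mex({0, 1}) = 2
G(6) = mex({1}) = 0
G(7) = mex({0, 1, 2}) = 3
G(8) = mex({0, 1, 2}) = 3
G(9) = mex({0, 2}) = 1
G(10) = mex({0, 2, 3}) = 1
G(11) = mex({0, 3}) = 1
G(12) = mex({1, 3}) = 0
G(13) = mex({0, 1, 2, 3}) = 4
G(14) = mex({0, 1, 2}) = 3
G(15) = mex({0, 1, 2}) = 3
G(16) = mex({0, 1, 2, 4}) = 3
G(17) = mex({0, 1, 3, 4}) = 2
G(18) = mex({0, 1, 3, 4}) = 2
G(19) = mex({0, 1, 3, 5}) = 2
G(20) = mex({0, 1, 2, 3, 5}) = 4
G(21) = mex({0, 1, 2, 3, 5}) = 4
G(22) = mex({1, 2, 6}) = 0
G(23) = mex({0, 1, 2, 3, 4, 6}) = 5
G(24) = mex({0, 1, 2, 3, 4}) = 5
G(25) = mex({0, 1, 3, 4, 7}) = 2
G(26) = mex({0, 1, 3, 4, 5, 7}) = 2
G(27) = mex({0, 1, 3, 5}) = 2
G(28) = mex({0, 1, 2, 5}) = 3
G(29) = mex({0, 1, 2, 4, 5, 6}) = 3
G(30) = mex({1, 2, 4, 6}) = 0
G(31) = mex({0, 1, 2, 3, 4, 6}) = 5
G(32) = mex({1, 2, 3, 4, 7}) = 0
G(33) = mex({0, 3, 7}) = 1
G(34) = mex({0, 2, 3, 5, 7}) = 1
G(35) = mex({0, 2, 3, 5, 6}) = 1
G(36) = mex({0, 1, 2, 5, 6}) = 3
G(37) = mex({0, 1, 2, 4, 5, 6}) = 3
G(38) = mex({0, 1, 2, 4}) = 3
G(39) = mex({0, 1, 2, 3, 4, 7}) = 5
G(40) = mex({0, 1, 2, 3, 4, 5, 7}) = 6
G(41) = mex({0, 1, 2, 3, 5, 7}) = 4
G(42) = mex({0, 1, 2, 3, 5, 6, 7}) = 4
G(43) = mex({0, 2, 3, 5, 6}) = 1
G(44) = mex({1, 2, 3, 4, 5, 6}) = 0
G(45) = mex({0, 1, 2, 3, 4, 6, 7}) = 5
G(46) = mex({0, 1, 2, 3, 4, 7}) = 5
Therefore G(46) = 5.

5


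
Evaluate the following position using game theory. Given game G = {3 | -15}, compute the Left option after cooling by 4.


Original game: {3 | -15} (a switch {a | b} with a > b).
Cooling by t (for t below the temperature (a - b)/2 = 9) taxes each move by t: {a | b} cooled by t is {a - t | b + t}.
Cooling amount: t = 4
Cooled Left option: 3 - 4 = -1
Cooled Right option: -15 + 4 = -11
Cooled game: {-1 | -11}
Left option = -1

-1


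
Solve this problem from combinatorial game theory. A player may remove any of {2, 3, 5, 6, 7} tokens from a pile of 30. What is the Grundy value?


The subtraction set is S = {2, 3, 5, 6, 7}.
G(k) = mex{ G(k - s) : s in S, s <= k }. We compute iteratively: G(0) = 0.
G(1) = mex({}) = 0
G(2) = mex({0}) = 1
G(3) = mex({0}) = 1
G(4) = mex({0, 1}) = 2
G(5) = mex({0, 1}) = 2
G(6) = mex({0, 1, 2}) = 3
G(7) = mex({0, 1, 2}) = 3
G(8) = mex({0, 1, 2, 3}) = 4
G(9) = mex({1, 2, 3}) = 0
G(10) = mex({1, 2, 3, 4}) = 0
G(11) = mex({0, 2, 3, 4}) = 1
G(12) = mex({0, 2, 3}) = 1
G(13) = mex({0, 1, 3, 4}) = 2
G(14) = mex({0, 1, 3, 4}) = 2
G(15) = mex({0, 1, 2, 4}) = 3
Observe that G(9)..G(15) = 0, 0, 1, 1, 2, 2, 3 repeats G(0)..G(6) = 0, 0, 1, 1, 2, 2, 3.
For k >= max(S) = 7, G(k) is determined by the previous 7 values G(k-7)..G(k-1); a window of 7 consecutive values has recurred shifted by 9, so by induction G(k + 9) = G(k) for all k >= 0: the sequence is periodic from the start with period 9.
One period: G(0..8) = 0, 0, 1, 1, 2, 2, 3, 3, 4.
30 mod 9 = 3, so G(30) = G(3) = 1.

1


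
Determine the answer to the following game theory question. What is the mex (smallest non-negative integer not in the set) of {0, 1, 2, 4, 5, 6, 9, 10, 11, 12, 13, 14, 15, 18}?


Set = {0, 1, 2, 4, 5, 6, 9, 10, 11, 12, 13, 14, 15, 18}
0 is in the set.
1 is in the set.
2 is in the set.
3 is NOT in the set. This is the mex.
mex = 3

3


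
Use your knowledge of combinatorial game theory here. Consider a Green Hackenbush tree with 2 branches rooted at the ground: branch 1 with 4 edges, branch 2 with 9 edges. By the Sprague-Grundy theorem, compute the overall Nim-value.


The tree has 2 branches from the ground vertex.
In Green Hackenbush, the Nim-value of a simple path of length k is k.
Branch 1: length 4, Nim-value = 4
Branch 2: length 9, Nim-value = 9
Total Nim-value = XOR of all branch values:
0 XOR 4 = 4
4 XOR 9 = 13
Nim-value of the tree = 13

13


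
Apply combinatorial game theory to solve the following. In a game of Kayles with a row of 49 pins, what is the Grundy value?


Kayles: a move removes 1 or 2 adjacent pins from a contiguous row.
Removing pins from a row of k leaves two independent rows (a, b) with a + b = k - 1 (one pin) or a + b = k - 2 (two pins); an end removal gives a = 0.
By Sprague-Grundy, G(k) = mex{ G(a) XOR G(b) } over all these splits. G(0) = 0.
G(1): splits (0,0):0^0=0 -> mex({0}) = 1
G(2): splits (0,1):0^1=1 (0,0):0^0=0 -> mex({0, 1}) = 2
G(3): splits (0,2):0^2=2 (1,1):1^1=0 (0,1):0^1=1 -> mex({0, 1, 2}) = 3
G(4): splits (0,3):0^3=3 (1,2):1^2=3 (0,2):0^2=2 (1,1):1^1=0 -> mex({0, 2, 3}) = 1
G(5): splits (0,4):0^1=1 (1,3):1^3=2 (2,2):2^2=0 (0,3):0^3=3 (1,2):1^2=3 -> mex({0, 1, 2, 3}) = 4
G(6) = mex({0, 1, 2, 4}) = 3
G(7) = mex({0, 1, 3, 4, 5}) = 2
G(8) = mex({0, 2, 3, 5, 6}) = 1
G(9) = mex({0, 1, 2, 3, 6, 7}) = 4
G(10) = mex({0, 1, 3, 4, 5, 7}) = 2
G(11) = mex({0, 1, 2, 3, 4, 5}) = 6
G(12) = mex({0, 1, 2, 3, 5, 6, 7}) = 4
G(13) = mex({0, 2, 3, 4, 6, 7}) = 1
G(14) = mex({0, 1, 4, 5, 6, 7}) = 2
G(15) = mex({0, 1, 2, 3, 4, 5, 6}) = 7
G(16) = mex({0, 2, 3, 5, 6, 7}) = 1
G(17) = mex({0, 1, 2, 3, 5, 6, 7}) = 4
G(18) = mex({0, 1, 2, 4, 5, 6}) = 3
G(19) = mex({0, 1, 3, 4, 5, 7}) = 2
G(20) = mex({0, 2, 3, 4, 5, 6, 7}) = 1
G(21) = mex({0, 1, 2, 3, 5, 6, 7}) = 4
G(22) = mex({0, 1, 2, 3, 4, 5, 7}) = 6
G(23) = mex({0, 1, 2, 3, 4, 5, 6}) = 7
G(24) = mex({0, 1, 2, 3, 5, 6, 7}) = 4
G(25) = mex({0, 2, 3, 4, 6, 7}) = 1
G(26) = mex({0, 1, 3, 4, 5, 6, 7}) = 2
G(27) = mex({0, 1, 2, 3, 4, 5, 6, 7}) = 8
G(28) = mex({0, 1, 2, 3, 4, 6, 7, 8}) = 5
G(29) = mex({0, 1, 2, 3, 5, 6, 7, 8, 9}) = 4
G(30) = mex({0, 1, 2, 3, 4, 5, 6, 9, 10}) = 7
G(31) = mex({0, 1, 3, 4, 5, 7, 10, 11}) = 2
G(32) = mex({0, 2, 3, 4, 5, 6, 7, 9, 11}) = 1
G(33) = mex({0, 1, 2, 3, 4, 5, 6, 7, 9, 12}) = 8
G(34) = mex({0, 1, 2, 3, 4, 5, 7, 8, 11, 12}) = 6
G(35) = mex({0, 1, 2, 3, 4, 5, 6, 8, 9, 10, 11}) = 7
G(36) = mex({0, 1, 2, 3, 5, 6, 7, 9, 10}) = 4
G(37) = mex({0, 2, 3, 4, 6, 7, 9, 10, 11, 12}) = 1
G(38) = mex({0, 1, 3, 4, 5, 6, 7, 9, 10, 11, 12}) = 2
G(39) = mex({0, 1, 2, 4, 5, 6, 7, 9, 10, 12, 14}) = 3
G(40) = mex({0, 2, 3, 4, 6, 7, 11, 12, 14}) = 1
G(41) = mex({0, 1, 2, 3, 5, 6, 7, 9, 10, 11, 12}) = 4
G(42) = mex({0, 1, 2, 3, 4, 5, 6, 9, 10}) = 7
G(43) = mex({0, 1, 3, 4, 5, 7, 9, 10, 12, 15}) = 2
G(44) = mex({0, 2, 3, 4, 5, 6, 7, 9, 10, 12, 15}) = 1
G(45) = mex({0, 1, 2, 3, 4, 5, 6, 7, 9, 10, 12, 14}) = 8
G(46) = mex({0, 1, 3, 4, 5, 7, 8, 11, 12, 14}) = 2
G(47) = mex({0, 1, 2, 3, 4, 5, 6, 8, 9, 10, 11, 12}) = 7
G(48) = mex({0, 1, 2, 3, 5, 6, 7, 9, 10}) = 4
G(49) = mex({0, 2, 3, 4, 6, 7, 9, 10, 11, 12, 15}) = 1
Therefore G(49) = 1.

1


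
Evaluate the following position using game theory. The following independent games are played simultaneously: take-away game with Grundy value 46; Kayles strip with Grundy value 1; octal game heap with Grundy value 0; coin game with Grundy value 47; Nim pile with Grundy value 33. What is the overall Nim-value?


By the Sprague-Grundy theorem, the Grundy value of a sum of games is the XOR of individual Grundy values.
take-away game: Grundy value = 46. Running XOR: 0 XOR 46 = 46
Kayles strip: Grundy value = 1. Running XOR: 46 XOR 1 = 47
octal game heap: Grundy value = 0. Running XOR: 47 XOR 0 = 47
coin game: Grundy value = 47. Running XOR: 47 XOR 47 = 0
Nim pile: Grundy value = 33. Running XOR: 0 XOR 33 = 33
The combined Grundy value is 33.

33


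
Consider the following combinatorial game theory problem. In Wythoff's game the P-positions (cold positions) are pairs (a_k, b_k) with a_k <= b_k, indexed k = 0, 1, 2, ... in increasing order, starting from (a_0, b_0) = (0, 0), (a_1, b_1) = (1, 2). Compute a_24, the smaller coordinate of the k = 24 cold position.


By Wythoff's theorem, a_k = floor(k * phi) and b_k = floor(k * phi^2) = a_k + k, where phi = (1 + sqrt(5))/2 is the golden ratio.
phi = (1 + sqrt(5))/2 = 1.618034
k = 24
k * phi = 24 * 1.618034 = 38.832816
a_24 = floor(k * phi) = 38

38


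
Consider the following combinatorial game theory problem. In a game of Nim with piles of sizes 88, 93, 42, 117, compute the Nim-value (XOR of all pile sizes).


We need the XOR (exclusive or) of all pile sizes.
After XOR-ing pile 1 (size 88): 0 XOR 88 = 88
After XOR-ing pile 2 (size 93): 88 XOR 93 = 5
After XOR-ing pile 3 (size 42): 5 XOR 42 = 47
After XOR-ing pile 4 (size 117): 47 XOR 117 = 90
The Nim-value of this position is 90.

90


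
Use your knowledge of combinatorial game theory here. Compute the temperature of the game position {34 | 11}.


The game is {34 | 11}, a switch {a | b} with numbers a > b.
Cooling {a | b} by t gives {a - t | b + t}, which stops being hot when a - t = b + t, i.e. at t = (a - b)/2. So the temperature of a switch is (a - b)/2.
Temperature = (Left option - Right option) / 2
= (34 - (11)) / 2
= 23 / 2
= 23/2

23/2


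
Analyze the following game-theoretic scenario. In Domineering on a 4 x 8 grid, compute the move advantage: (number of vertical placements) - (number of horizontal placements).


Board is 4 x 8 (rows x cols).
Left (vertical) placements: (rows-1) * cols = 3 * 8 = 24
Right (horizontal) placements: rows * (cols-1) = 4 * 7 = 28
Advantage = Left - Right = 24 - 28 = -4

-4


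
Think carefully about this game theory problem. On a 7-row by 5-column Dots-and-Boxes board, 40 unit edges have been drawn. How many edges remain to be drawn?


Grid: 7 x 5 boxes, i.e. 8 rows and 6 columns of dots.
Horizontal edges: (rows + 1) * cols = 8 * 5 = 40
Vertical edges: rows * (cols + 1) = 7 * 6 = 42
Total edges: 40 + 42 = 82
Edges drawn: 40
Remaining: 82 - 40 = 42

42


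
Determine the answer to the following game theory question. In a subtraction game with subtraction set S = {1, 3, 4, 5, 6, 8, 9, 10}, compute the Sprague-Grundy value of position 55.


The subtraction set is S = {1, 3, 4, 5, 6, 8, 9, 10}.
G(k) = mex{ G(k - s) : s in S, s <= k }. We compute iteratively: G(0) = 0.
G(1) = mex({0}) = 1
G(2) = mex({1}) = 0
G(3) = mex({0}) = 1
G(4) = mex({0, 1}) = 2
G(5) = mex({0, 1, 2}) = 3
G(6) = mex({0, 1, 3}) = 2
G(7) = mex({0, 1, 2}) = 3
G(8) = mex({0, 1, 2, 3}) = 4
G(9) = mex({0, 1, 2, 3, 4}) = 5
G(10) = mex({0, 1, 2, 3, 5}) = 4
G(11) = mex({0, 1, 2, 3, 4}) = 5
G(12) = mex({0, 1, 2, 3, 4, 5}) = 6
G(13) = mex({1, 2, 3, 4, 5, 6}) = 0
G(14) = mex({0, 2, 3, 4, 5}) = 1
G(15) = mex({1, 2, 3, 4, 5, 6}) = 0
G(16) = mex({0, 2, 3, 4, 5, 6}) = 1
G(17) = mex({0, 1, 3, 4, 5, 6}) = 2
G(18) = mex({0, 1, 2, 4, 5, 6}) = 3
G(19) = mex({0, 1, 3, 4, 5}) = 2
G(20) = mex({0, 1, 2, 4, 5, 6}) = 3
G(21) = mex({0, 1, 2, 3, 5, 6}) = 4
G(22) = mex({0, 1, 2, 3, 4, 6}) = 5
Observe that G(13)..G(22) = 0, 1, 0, 1, 2, 3, 2, 3, 4, 5 repeats G(0)..G(9) = 0, 1, 0, 1, 2, 3, 2, 3, 4, 5.
For k >= max(S) = 10, G(k) is determined by the previous 10 values G(k-10)..G(k-1); a window of 10 consecutive values has recurred shifted by 13, so by induction G(k + 13) = G(k) for all k >= 0: the sequence is periodic from the start with period 13.
One period: G(0..12) = 0, 1, 0, 1, 2, 3, 2, 3, 4, 5, 4, 5, 6.
55 mod 13 = 3, so G(55) = G(3) = 1.

1


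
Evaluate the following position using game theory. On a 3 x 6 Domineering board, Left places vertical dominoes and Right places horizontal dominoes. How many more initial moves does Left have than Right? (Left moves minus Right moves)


Board is 3 x 6 (rows x cols).
Left (vertical) placements: (rows-1) * cols = 2 * 6 = 12
Right (horizontal) placements: rows * (cols-1) = 3 * 5 = 15
Advantage = Left - Right = 12 - 15 = -3

-3


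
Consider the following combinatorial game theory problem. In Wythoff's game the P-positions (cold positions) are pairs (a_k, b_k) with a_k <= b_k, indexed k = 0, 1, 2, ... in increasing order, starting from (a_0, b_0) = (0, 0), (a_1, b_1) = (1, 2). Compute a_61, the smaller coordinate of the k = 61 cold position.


By Wythoff's theorem, a_k = floor(k * phi) and b_k = floor(k * phi^2) = a_k + k, where phi = (1 + sqrt(5))/2 is the golden ratio.
phi = (1 + sqrt(5))/2 = 1.618034
k = 61
k * phi = 61 * 1.618034 = 98.700073
a_61 = floor(k * phi) = 98

98


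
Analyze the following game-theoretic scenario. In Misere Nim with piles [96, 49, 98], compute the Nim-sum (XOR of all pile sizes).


We need the XOR (exclusive or) of all pile sizes.
After XOR-ing pile 1 (size 96): 0 XOR 96 = 96
After XOR-ing pile 2 (size 49): 96 XOR 49 = 81
After XOR-ing pile 3 (size 98): 81 XOR 98 = 51
The Nim-value of this position is 51.

51


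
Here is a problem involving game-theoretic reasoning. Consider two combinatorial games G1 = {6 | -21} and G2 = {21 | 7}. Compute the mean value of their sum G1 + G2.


G1 = {6 | -21}, G2 = {21 | 7}
Each is a switch {a | b} with numbers a > b; its mean value is (a + b)/2, and mean value is additive over game sums: m(G1 + G2) = m(G1) + m(G2).
Mean of G1 = (6 + (-21))/2 = -15/2 = -15/2
Mean of G2 = (21 + (7))/2 = 28/2 = 14
Mean of G1 + G2 = -15/2 + 14 = 13/2

13/2


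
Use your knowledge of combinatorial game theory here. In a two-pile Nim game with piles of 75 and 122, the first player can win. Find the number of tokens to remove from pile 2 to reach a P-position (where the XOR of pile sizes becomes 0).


Piles: 75 and 122
Current XOR: 75 XOR 122 = 49 (non-zero, so this is an N-position).
To make the XOR zero, we need to find a move that balances the piles.
For pile 2 (size 122): target = 122 XOR 49 = 75
We reduce pile 2 from 122 to 75.
Tokens removed: 122 - 75 = 47
Verification: 75 XOR 75 = 0

47
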